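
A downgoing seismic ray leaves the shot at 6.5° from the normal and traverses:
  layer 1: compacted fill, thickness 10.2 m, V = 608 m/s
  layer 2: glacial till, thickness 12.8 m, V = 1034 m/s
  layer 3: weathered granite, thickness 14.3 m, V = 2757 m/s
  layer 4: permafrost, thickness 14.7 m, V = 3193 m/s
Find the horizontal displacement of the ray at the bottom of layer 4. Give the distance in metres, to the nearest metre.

23 m

Apply Snell's law at each interface; in layer i the horizontal offset is hᵢ·tan θᵢ.
Layer 1: θ = 6.50°; offset = 10.2·tan 6.50° = 1.162 m.
Layer 2: sin θ = 1034·sin 6.5°/608 = 0.1925, θ = 11.10°; offset = 12.8·tan 11.10° = 2.511 m.
Layer 3: sin θ = 2757·sin 6.5°/608 = 0.5133, θ = 30.89°; offset = 14.3·tan 30.89° = 8.553 m.
Layer 4: sin θ = 3193·sin 6.5°/608 = 0.5945, θ = 36.48°; offset = 14.7·tan 36.48° = 10.868 m.
Summing the layer offsets gives 23.095 m.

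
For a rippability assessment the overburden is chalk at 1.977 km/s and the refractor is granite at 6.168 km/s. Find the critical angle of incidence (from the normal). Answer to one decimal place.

At critical incidence the refracted ray runs along the interface (θ₂ = 90°), so sin θ_c = V₁/V₂.
θ_c = arcsin(1.977/6.168) = arcsin 0.3205 = 18.69°.

18.7°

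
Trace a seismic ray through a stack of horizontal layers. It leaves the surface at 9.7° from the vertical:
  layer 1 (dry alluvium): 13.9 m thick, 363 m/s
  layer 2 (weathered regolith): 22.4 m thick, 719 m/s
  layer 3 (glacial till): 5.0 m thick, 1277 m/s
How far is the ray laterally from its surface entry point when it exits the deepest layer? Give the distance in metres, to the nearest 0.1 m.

14.0 m

Apply Snell's law at each interface; in layer i the horizontal offset is hᵢ·tan θᵢ.
Layer 1: θ = 9.70°; offset = 13.9·tan 9.70° = 2.376 m.
Layer 2: sin θ = 719·sin 9.7°/363 = 0.3337, θ = 19.50°; offset = 22.4·tan 19.50° = 7.930 m.
Layer 3: sin θ = 1277·sin 9.7°/363 = 0.5927, θ = 36.35°; offset = 5.0·tan 36.35° = 3.680 m.
Summing the layer offsets gives 13.986 m.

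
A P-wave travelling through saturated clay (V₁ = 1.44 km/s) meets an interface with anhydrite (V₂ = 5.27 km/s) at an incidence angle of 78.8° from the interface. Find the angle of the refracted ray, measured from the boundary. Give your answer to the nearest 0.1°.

Convert to the normal: θ₁ = 90° − 78.8° = 11.2°.
sin θ₁/V₁ = sin θ₂/V₂ ⇒ sin θ₂ = 5.27·sin 11.2°/1.44 = 5.27·0.1942/1.44 = 0.7108.
θ₂ = arcsin 0.7108 = 45.30° from the normal.
From the interface: 90° − 45.30° = 44.70°.

44.7°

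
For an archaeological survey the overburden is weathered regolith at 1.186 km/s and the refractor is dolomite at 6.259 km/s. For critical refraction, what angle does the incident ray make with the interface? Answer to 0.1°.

79.1°

At critical incidence the refracted ray runs along the interface (θ₂ = 90°), so sin θ_c = V₁/V₂.
θ_c = arcsin(1.186/6.259) = arcsin 0.1895 = 10.92°.
Measured from the interface: 90° − 10.92° = 79.08°.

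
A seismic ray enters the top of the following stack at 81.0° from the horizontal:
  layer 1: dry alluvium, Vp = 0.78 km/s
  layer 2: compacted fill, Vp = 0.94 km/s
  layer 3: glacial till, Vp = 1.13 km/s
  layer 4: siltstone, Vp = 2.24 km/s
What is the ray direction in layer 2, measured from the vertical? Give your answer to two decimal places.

From the normal: θ₁ = 90° − 81.0° = 9.0°.
Snell's law across each interface conserves sin θ / V, so sin θ_2 = V_2·sin θ₁/V₁.
sin θ_2 = 0.94 × sin 9.0° / 0.78 = 0.1885.
θ_2 = arcsin 0.1885 = 10.87°.

10.87°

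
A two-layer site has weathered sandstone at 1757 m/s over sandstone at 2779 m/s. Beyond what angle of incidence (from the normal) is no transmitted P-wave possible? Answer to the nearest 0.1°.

Critical incidence: sin θ_c = V₁/V₂ = 1757/2779 = 0.6322.
θ_c = arcsin 0.6322 = 39.22°.

39.2°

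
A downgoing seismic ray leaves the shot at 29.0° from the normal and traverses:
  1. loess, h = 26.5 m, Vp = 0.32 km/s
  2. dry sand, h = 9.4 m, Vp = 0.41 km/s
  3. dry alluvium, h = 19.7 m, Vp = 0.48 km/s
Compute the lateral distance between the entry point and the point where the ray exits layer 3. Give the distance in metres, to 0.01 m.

43.01 m

p = sin θ₁/V₁ = sin 29.0°/0.32 = 1.5150e+00 s/km is conserved through the stack.
Layer 1: θ = 29.00°; offset = 26.5·tan 29.00° = 14.6892 m.
Layer 2: sin θ = p·0.41 = 0.6212 → θ = 38.40°; offset = 9.4·tan 38.40° = 7.4506 m.
Layer 3: sin θ = p·0.48 = 0.7272 → θ = 46.65°; offset = 19.7·tan 46.65° = 20.8711 m.
Summing the layer offsets gives 43.0109 m.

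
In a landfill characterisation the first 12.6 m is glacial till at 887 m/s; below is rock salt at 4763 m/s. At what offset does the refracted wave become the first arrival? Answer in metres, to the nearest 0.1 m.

θ_c = arcsin(887/4763) = 10.73°, so cos θ_c = 0.9825 and tᵢ = 2h cos θ_c/V₁ = 0.0279 s.
At crossover x/V₁ = x/V₂ + tᵢ ⇒ x = tᵢ/(1/V₁ − 1/V₂) = 0.02791/(1.1274e-03 − 2.0995e-04) = 30.43 m.

30.4 m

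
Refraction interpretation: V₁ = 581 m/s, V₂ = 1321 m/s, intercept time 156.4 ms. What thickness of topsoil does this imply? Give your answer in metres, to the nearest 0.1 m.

θ_c = arcsin(581/1321) = 26.09°; cos θ_c = 0.8981.
tᵢ = 2h cos θ_c/V₁ ⇒ h = tᵢ·V₁/(2 cos θ_c) = 0.1564·581/(2·0.8981) = 50.59 m.

50.6 m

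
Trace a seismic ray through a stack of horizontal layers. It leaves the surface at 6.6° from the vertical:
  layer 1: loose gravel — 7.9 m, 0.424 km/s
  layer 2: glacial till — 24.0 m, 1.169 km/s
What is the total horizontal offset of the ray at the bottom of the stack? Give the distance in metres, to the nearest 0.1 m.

8.9 m

Ray parameter p = sin 6.6° / 0.424 km/s = 2.7108e-01 s/km.
Layer 1: θ = 6.60°; offset = 7.9·tan 6.60° = 0.914 m.
Layer 2: sin θ = p·1.169 = 0.3169 → θ = 18.47°; offset = 24.0·tan 18.47° = 8.019 m.
Σ offsets = 8.933 m.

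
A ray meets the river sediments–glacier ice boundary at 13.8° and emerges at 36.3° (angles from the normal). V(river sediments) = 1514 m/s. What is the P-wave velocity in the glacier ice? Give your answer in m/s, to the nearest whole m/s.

3758 m/s

Snell's law: sin 13.8°/V₁ = sin 36.3°/V₂.
V₂ = V₁·sin 36.3°/sin 13.8° = 1514 × 2.4819 = 3757.58 m/s.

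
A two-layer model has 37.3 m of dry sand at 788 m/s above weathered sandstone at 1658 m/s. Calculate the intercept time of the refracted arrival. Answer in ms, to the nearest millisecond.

83 ms

tᵢ = 2h·√(V₂²−V₁²)/(V₁V₂).
√(V₂²−V₁²) = √(1658²−788²) = 1458.8 m/s.
tᵢ = 2·37.3·1458.8/(788·1658) = 0.08329 s.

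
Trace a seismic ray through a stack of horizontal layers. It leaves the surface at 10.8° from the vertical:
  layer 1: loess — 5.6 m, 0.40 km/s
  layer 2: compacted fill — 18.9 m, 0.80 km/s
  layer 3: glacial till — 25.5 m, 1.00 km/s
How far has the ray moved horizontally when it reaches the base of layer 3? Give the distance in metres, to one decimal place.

p = sin θ₁/V₁ = sin 10.8°/0.40 = 4.6845e-01 s/km is conserved through the stack.
Layer 1: θ = 10.80°; offset = 5.6·tan 10.80° = 1.068 m.
Layer 2: sin θ = p·0.80 = 0.3748 → θ = 22.01°; offset = 18.9·tan 22.01° = 7.640 m.
Layer 3: sin θ = p·1.00 = 0.4685 → θ = 27.93°; offset = 25.5·tan 27.93° = 13.521 m.
Total horizontal offset = 22.229 m.

22.2 m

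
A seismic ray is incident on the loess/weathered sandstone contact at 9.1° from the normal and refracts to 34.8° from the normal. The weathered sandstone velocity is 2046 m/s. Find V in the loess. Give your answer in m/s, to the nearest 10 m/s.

570 m/s

sin 9.1° = 0.1582; sin 34.8° = 0.5707.
V₁ = V₂·(sin θ₁/sin θ₂) = 2046·(0.1582/0.5707) = 566.99 m/s.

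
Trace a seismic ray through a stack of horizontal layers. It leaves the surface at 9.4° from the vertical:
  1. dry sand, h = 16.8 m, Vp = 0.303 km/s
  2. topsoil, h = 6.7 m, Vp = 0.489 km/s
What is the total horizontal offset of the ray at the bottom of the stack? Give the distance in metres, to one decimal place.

4.6 m

Apply Snell's law at each interface; in layer i the horizontal offset is hᵢ·tan θᵢ.
Layer 1: θ = 9.40°; offset = 16.8·tan 9.40° = 2.781 m.
Layer 2: sin θ = 0.489·sin 9.4°/0.303 = 0.2636, θ = 15.28°; offset = 6.7·tan 15.28° = 1.831 m.
Σ offsets = 4.612 m.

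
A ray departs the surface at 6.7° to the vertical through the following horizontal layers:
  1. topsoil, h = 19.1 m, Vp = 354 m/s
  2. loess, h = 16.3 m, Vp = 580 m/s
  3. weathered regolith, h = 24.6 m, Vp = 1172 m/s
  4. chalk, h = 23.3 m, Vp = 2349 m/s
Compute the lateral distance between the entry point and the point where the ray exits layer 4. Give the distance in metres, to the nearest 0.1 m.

Apply Snell's law at each interface; in layer i the horizontal offset is hᵢ·tan θᵢ.
Layer 1: θ = 6.70°; offset = 19.1·tan 6.70° = 2.244 m.
Layer 2: sin θ = 580·sin 6.7°/354 = 0.1912, θ = 11.02°; offset = 16.3·tan 11.02° = 3.174 m.
Layer 3: sin θ = 1172·sin 6.7°/354 = 0.3863, θ = 22.72°; offset = 24.6·tan 22.72° = 10.302 m.
Layer 4: sin θ = 2349·sin 6.7°/354 = 0.7742, θ = 50.73°; offset = 23.3·tan 50.73° = 28.498 m.
Total horizontal offset = 44.218 m.

44.2 m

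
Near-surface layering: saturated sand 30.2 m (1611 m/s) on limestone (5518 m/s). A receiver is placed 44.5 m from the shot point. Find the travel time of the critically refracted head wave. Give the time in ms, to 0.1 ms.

θ_c = arcsin(V₁/V₂) = arcsin(1611/5518) = 16.97°, cos θ_c = 0.9564.
Intercept time tᵢ = 2h cos θ_c / V₁ = 2·30.2·0.9564/1611 = 0.03586 s.
t = x/V₂ + tᵢ = 44.5/5518 + 0.03586 = 0.04392 s.

43.9 ms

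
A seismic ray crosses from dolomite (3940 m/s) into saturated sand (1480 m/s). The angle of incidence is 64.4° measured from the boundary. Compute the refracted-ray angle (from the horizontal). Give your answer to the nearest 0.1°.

80.7°

Convert to the normal: θ₁ = 90° − 64.4° = 25.6°.
Snell's law: sin θ₂ = (V₂/V₁)·sin θ₁ = (1480/3940)·sin 25.6° = 0.1623.
θ₂ = arcsin 0.1623 = 9.34° from the normal.
From the interface: 90° − 9.34° = 80.66°.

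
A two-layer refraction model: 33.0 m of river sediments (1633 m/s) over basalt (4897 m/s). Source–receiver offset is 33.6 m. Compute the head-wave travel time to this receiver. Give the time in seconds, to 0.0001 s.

t = x/V₂ + 2h·√(V₂²−V₁²)/(V₁V₂).
√(V₂²−V₁²) = √(4897²−1633²) = 4616.7 m/s; delay term = 2·33.0·4616.7/(1633·4897) = 0.03810 s.
t = 33.6/4897 + 0.03810 = 0.04496 s.

0.0450 s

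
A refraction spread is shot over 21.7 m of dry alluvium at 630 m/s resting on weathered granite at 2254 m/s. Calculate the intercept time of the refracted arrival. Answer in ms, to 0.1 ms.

θ_c = arcsin(V₁/V₂) = arcsin(630/2254) = 16.23°; cos θ_c = 0.9601.
tᵢ = 2h·cos θ_c / V₁ = 2·21.7·0.9601 / 630 = 0.06614 s.

66.1 ms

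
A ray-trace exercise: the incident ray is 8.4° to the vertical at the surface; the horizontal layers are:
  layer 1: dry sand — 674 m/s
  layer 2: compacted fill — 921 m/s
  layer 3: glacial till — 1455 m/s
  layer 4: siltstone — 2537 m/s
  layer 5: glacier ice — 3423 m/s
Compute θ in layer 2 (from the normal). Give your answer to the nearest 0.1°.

11.5°

Snell's law across each interface conserves sin θ / V, so sin θ_2 = V_2·sin θ₁/V₁.
sin θ_2 = 921 × sin 8.4° / 674 = 0.1996.
θ_2 = 11.51° from the vertical.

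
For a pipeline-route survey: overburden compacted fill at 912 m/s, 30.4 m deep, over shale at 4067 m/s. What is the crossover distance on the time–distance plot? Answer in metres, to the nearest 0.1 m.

θ_c = arcsin(912/4067) = 12.96°, so cos θ_c = 0.9745 and tᵢ = 2h cos θ_c/V₁ = 0.0650 s.
At crossover x/V₁ = x/V₂ + tᵢ ⇒ x = tᵢ/(1/V₁ − 1/V₂) = 0.06497/(1.0965e-03 − 2.4588e-04) = 76.38 m.

76.4 m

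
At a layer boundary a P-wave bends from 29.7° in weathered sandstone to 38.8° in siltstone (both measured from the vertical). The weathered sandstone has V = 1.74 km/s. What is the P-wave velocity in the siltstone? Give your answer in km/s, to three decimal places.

Snell's law: sin 29.7°/V₁ = sin 38.8°/V₂.
V₂ = V₁·sin 38.8°/sin 29.7° = 1.74 × 1.2647 = 2.201 km/s.

2.201 km/s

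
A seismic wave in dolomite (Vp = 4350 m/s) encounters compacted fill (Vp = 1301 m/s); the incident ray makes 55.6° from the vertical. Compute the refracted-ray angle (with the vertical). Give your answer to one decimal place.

Snell's law: sin θ₂ = (V₂/V₁)·sin θ₁ = (1301/4350)·sin 55.6° = 0.2468.
θ₂ = arcsin 0.2468 = 14.29° from the normal.

14.3°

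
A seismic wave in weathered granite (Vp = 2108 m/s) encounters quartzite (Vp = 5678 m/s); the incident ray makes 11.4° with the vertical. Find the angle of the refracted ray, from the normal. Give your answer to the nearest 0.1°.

32.2°

sin θ₁/V₁ = sin θ₂/V₂ ⇒ sin θ₂ = 5678·sin 11.4°/2108 = 5678·0.1977/2108 = 0.5324.
θ₂ = arcsin 0.5324 = 32.17° from the normal.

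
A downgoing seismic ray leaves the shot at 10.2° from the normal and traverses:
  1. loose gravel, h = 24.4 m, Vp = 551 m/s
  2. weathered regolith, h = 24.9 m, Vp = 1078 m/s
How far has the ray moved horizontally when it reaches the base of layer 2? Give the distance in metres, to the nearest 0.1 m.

13.6 m

Ray parameter p = sin 10.2° / 551 m/s = 3.2139e-04 s/m.
Layer 1: θ = 10.20°; offset = 24.4·tan 10.20° = 4.390 m.
Layer 2: sin θ = p·1078 = 0.3465 → θ = 20.27°; offset = 24.9·tan 20.27° = 9.196 m.
Summing the layer offsets gives 13.587 m.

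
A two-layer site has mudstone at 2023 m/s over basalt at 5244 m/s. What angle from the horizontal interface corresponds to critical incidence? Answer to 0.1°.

67.3°

At critical incidence the refracted ray runs along the interface (θ₂ = 90°), so sin θ_c = V₁/V₂.
θ_c = arcsin(2023/5244) = arcsin 0.3858 = 22.69°.
Measured from the interface: 90° − 22.69° = 67.31°.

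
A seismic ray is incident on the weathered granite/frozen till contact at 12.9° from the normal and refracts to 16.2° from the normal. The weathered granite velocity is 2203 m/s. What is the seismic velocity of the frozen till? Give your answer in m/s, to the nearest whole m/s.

Snell's law: sin 12.9°/V₁ = sin 16.2°/V₂.
V₂ = V₁·sin 16.2°/sin 12.9° = 2203 × 1.2497 = 2753.04 m/s.

2753 m/s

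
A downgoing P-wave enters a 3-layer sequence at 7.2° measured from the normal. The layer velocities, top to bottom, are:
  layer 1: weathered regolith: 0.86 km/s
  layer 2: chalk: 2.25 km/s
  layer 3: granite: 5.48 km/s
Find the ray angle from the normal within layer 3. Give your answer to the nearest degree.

53°

Snell's law across each interface conserves sin θ / V, so sin θ_3 = V_3·sin θ₁/V₁.
sin θ_3 = 5.48 × sin 7.2° / 0.86 = 0.7986.
θ_3 = 53.00° from the vertical.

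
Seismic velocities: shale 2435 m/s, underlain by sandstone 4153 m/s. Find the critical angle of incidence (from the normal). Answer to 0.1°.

35.9°

Critical incidence: sin θ_c = V₁/V₂ = 2435/4153 = 0.5863.
θ_c = arcsin 0.5863 = 35.90°.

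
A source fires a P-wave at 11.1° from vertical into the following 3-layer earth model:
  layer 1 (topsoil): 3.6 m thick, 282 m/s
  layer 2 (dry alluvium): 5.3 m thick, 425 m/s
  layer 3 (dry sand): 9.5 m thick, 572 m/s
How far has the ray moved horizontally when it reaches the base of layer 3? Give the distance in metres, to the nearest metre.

Apply Snell's law at each interface; in layer i the horizontal offset is hᵢ·tan θᵢ.
Layer 1: θ = 11.10°; offset = 3.6·tan 11.10° = 0.706 m.
Layer 2: sin θ = 425·sin 11.1°/282 = 0.2901, θ = 16.87°; offset = 5.3·tan 16.87° = 1.607 m.
Layer 3: sin θ = 572·sin 11.1°/282 = 0.3905, θ = 22.99°; offset = 9.5·tan 22.99° = 4.030 m.
Summing the layer offsets gives 6.343 m.

6 m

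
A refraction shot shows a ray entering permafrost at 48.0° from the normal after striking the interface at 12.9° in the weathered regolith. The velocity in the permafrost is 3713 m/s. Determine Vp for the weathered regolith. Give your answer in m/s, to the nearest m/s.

1115 m/s

Snell's law: sin 12.9°/V₁ = sin 48.0°/V₂.
V₁ = V₂·sin 12.9°/sin 48.0° = 3713 × 0.3004 = 1115.43 m/s.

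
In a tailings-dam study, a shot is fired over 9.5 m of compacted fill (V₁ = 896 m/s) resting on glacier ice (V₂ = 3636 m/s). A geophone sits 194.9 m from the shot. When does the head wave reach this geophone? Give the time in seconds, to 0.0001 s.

t = x/V₂ + 2h·√(V₂²−V₁²)/(V₁V₂).
√(V₂²−V₁²) = √(3636²−896²) = 3523.9 m/s; delay term = 2·9.5·3523.9/(896·3636) = 0.02055 s.
t = 194.9/3636 + 0.02055 = 0.07415 s.

0.0742 s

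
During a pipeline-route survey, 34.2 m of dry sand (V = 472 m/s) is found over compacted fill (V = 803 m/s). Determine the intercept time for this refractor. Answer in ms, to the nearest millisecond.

tᵢ = 2h·√(V₂²−V₁²)/(V₁V₂).
√(V₂²−V₁²) = √(803²−472²) = 649.6 m/s.
tᵢ = 2·34.2·649.6/(472·803) = 0.11724 s.

117 ms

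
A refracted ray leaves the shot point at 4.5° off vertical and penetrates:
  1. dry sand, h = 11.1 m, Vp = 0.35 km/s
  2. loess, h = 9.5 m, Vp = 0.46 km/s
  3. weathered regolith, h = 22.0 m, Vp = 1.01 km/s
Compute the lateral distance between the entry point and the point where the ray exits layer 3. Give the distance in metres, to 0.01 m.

p = sin θ₁/V₁ = sin 4.5°/0.35 = 2.2417e-01 s/km is conserved through the stack.
Layer 1: θ = 4.50°; offset = 11.1·tan 4.50° = 0.8736 m.
Layer 2: sin θ = p·0.46 = 0.1031 → θ = 5.92°; offset = 9.5·tan 5.92° = 0.9849 m.
Layer 3: sin θ = p·1.01 = 0.2264 → θ = 13.09°; offset = 22.0·tan 13.09° = 5.1138 m.
Summing the layer offsets gives 6.9723 m.

6.97 m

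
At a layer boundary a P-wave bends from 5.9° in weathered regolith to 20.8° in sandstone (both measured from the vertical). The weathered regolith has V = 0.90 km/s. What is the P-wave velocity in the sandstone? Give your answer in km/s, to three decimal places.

3.109 km/s

Snell's law: sin 5.9°/V₁ = sin 20.8°/V₂.
V₂ = V₁·sin 20.8°/sin 5.9° = 0.90 × 3.4546 = 3.109 km/s.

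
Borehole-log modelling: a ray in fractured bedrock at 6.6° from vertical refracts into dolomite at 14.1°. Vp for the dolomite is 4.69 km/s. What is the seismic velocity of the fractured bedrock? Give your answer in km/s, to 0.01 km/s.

2.21 km/s

Snell's law: sin 6.6°/V₁ = sin 14.1°/V₂.
V₁ = V₂·sin 6.6°/sin 14.1° = 4.69 × 0.4718 = 2.21 km/s.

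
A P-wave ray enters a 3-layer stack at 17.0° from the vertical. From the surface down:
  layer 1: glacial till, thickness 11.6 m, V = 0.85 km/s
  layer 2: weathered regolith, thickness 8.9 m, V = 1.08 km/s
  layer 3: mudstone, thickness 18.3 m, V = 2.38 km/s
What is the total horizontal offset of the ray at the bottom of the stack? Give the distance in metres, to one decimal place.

p = sin θ₁/V₁ = sin 17.0°/0.85 = 3.4397e-01 s/km is conserved through the stack.
Layer 1: θ = 17.00°; offset = 11.6·tan 17.00° = 3.546 m.
Layer 2: sin θ = p·1.08 = 0.3715 → θ = 21.81°; offset = 8.9·tan 21.81° = 3.561 m.
Layer 3: sin θ = p·2.38 = 0.8186 → θ = 54.95°; offset = 18.3·tan 54.95° = 26.086 m.
Summing the layer offsets gives 33.193 m.

33.2 m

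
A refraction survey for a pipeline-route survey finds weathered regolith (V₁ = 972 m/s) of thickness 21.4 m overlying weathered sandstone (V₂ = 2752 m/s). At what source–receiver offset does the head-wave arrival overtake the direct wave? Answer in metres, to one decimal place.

61.9 m

x_cross = 2h·√((V₂+V₁)/(V₂−V₁)).
(V₂+V₁)/(V₂−V₁) = (2752+972)/(2752−972) = 2.0921; √ = 1.4464.
x_cross = 2·21.4·1.4464 = 61.91 m.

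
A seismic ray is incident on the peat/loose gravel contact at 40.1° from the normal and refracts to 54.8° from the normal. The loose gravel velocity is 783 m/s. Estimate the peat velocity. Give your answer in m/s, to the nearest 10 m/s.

sin 40.1° = 0.6441; sin 54.8° = 0.8171.
V₁ = V₂·(sin θ₁/sin θ₂) = 783·(0.6441/0.8171) = 617.21 m/s.

620 m/s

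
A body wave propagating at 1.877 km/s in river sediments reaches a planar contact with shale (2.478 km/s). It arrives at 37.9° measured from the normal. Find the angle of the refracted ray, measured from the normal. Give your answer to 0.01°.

Snell's law: sin θ₂ = (V₂/V₁)·sin θ₁ = (2.478/1.877)·sin 37.9° = 0.8110.
θ₂ = arcsin 0.8110 = 54.19° from the normal.

54.19°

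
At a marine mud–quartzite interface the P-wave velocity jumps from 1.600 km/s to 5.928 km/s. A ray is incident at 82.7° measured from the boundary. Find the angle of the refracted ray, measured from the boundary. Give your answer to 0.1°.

Angle from the normal: 90° − 82.7° = 7.3°.
sin θ₁/V₁ = sin θ₂/V₂ ⇒ sin θ₂ = 5.928·sin 7.3°/1.600 = 5.928·0.1271/1.600 = 0.4708.
θ₂ = sin⁻¹(0.4708) = 28.08° (from vertical).
From the interface: 90° − 28.08° = 61.92°.

61.9°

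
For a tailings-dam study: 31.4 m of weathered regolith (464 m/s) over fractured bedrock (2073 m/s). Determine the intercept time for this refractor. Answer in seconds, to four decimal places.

0.1319 s

tᵢ = 2h·√(V₂²−V₁²)/(V₁V₂).
√(V₂²−V₁²) = √(2073²−464²) = 2020.4 m/s.
tᵢ = 2·31.4·2020.4/(464·2073) = 0.13191 s.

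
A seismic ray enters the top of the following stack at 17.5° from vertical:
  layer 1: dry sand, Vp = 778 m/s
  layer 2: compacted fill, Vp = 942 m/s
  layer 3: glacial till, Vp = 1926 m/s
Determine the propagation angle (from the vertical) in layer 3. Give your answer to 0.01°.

48.11°

Ray parameter p = sin 17.5° / 778 = 3.8651e-04 s/m.
sin θ_3 = p·V_3 = 3.8651e-04 × 1926 = 0.7444.
θ_3 = arcsin 0.7444 = 48.11°.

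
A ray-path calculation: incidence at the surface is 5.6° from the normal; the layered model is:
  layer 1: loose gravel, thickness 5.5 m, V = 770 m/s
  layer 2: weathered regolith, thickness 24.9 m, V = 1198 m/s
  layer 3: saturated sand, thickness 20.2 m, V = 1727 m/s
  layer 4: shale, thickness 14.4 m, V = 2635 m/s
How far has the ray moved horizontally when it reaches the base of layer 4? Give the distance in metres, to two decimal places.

14.00 m

Apply Snell's law at each interface; in layer i the horizontal offset is hᵢ·tan θᵢ.
Layer 1: θ = 5.60°; offset = 5.5·tan 5.60° = 0.5393 m.
Layer 2: sin θ = 1198·sin 5.6°/770 = 0.1518, θ = 8.73°; offset = 24.9·tan 8.73° = 3.8248 m.
Layer 3: sin θ = 1727·sin 5.6°/770 = 0.2189, θ = 12.64°; offset = 20.2·tan 12.64° = 4.5309 m.
Layer 4: sin θ = 2635·sin 5.6°/770 = 0.3339, θ = 19.51°; offset = 14.4·tan 19.51° = 5.1015 m.
Total horizontal offset = 13.9965 m.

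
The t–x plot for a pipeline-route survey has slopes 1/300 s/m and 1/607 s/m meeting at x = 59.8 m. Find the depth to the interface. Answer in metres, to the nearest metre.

h = (x_cross/2)·√((V₂−V₁)/(V₂+V₁)).
(V₂−V₁)/(V₂+V₁) = (607−300)/(607+300) = 0.3385; √ = 0.5818.
h = (59.8/2)·0.5818 = 17.40 m.

17 m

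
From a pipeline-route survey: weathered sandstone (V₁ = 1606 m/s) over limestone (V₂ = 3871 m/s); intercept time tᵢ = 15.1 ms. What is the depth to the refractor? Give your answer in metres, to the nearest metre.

13 m

h = tᵢ·V₁·V₂ / (2·√(V₂²−V₁²)).
√(V₂²−V₁²) = √(3871² − 1606²) = 3522.1 m/s.
h = 0.0151 s × 1606 × 3871 / (2 × 3522.1) = 13.33 m.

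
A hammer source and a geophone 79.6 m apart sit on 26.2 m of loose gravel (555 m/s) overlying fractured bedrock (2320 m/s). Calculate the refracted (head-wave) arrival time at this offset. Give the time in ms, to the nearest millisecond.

t = x/V₂ + 2h·√(V₂²−V₁²)/(V₁V₂).
√(V₂²−V₁²) = √(2320²−555²) = 2252.6 m/s; delay term = 2·26.2·2252.6/(555·2320) = 0.09167 s.
t = 79.6/2320 + 0.09167 = 0.12598 s.

126 ms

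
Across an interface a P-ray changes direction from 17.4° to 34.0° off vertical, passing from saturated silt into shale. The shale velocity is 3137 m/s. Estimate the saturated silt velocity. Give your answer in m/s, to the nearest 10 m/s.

1680 m/s

Snell's law: sin 17.4°/V₁ = sin 34.0°/V₂.
V₁ = V₂·sin 17.4°/sin 34.0° = 3137 × 0.5348 = 1677.58 m/s.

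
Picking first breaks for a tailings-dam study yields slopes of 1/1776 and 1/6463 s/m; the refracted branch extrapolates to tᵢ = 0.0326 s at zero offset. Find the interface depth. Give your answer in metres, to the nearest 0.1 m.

h = tᵢ·V₁·V₂ / (2·√(V₂²−V₁²)).
√(V₂²−V₁²) = √(6463² − 1776²) = 6214.2 m/s.
h = 0.0326 s × 1776 × 6463 / (2 × 6214.2) = 30.11 m.

30.1 m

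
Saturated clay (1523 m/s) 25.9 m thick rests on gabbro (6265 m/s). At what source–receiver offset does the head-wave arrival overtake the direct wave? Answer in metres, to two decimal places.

x_cross = 2h·√((V₂+V₁)/(V₂−V₁)).
(V₂+V₁)/(V₂−V₁) = (6265+1523)/(6265−1523) = 1.6423; √ = 1.2815.
x_cross = 2·25.9·1.2815 = 66.38 m.

66.38 m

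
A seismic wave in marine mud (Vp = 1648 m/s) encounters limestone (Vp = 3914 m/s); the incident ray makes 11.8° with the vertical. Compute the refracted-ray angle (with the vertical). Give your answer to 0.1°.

29.1°

Snell's law: sin θ₂ = (V₂/V₁)·sin θ₁ = (3914/1648)·sin 11.8° = 0.4857.
θ₂ = arcsin 0.4857 = 29.06° from the normal.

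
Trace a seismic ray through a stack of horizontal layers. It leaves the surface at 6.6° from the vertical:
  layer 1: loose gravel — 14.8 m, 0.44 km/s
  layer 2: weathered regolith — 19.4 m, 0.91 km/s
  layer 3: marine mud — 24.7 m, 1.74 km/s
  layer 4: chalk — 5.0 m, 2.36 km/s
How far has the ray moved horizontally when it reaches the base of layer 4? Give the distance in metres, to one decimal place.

23.0 m

p = sin θ₁/V₁ = sin 6.6°/0.44 = 2.6122e-01 s/km is conserved through the stack.
Layer 1: θ = 6.60°; offset = 14.8·tan 6.60° = 1.712 m.
Layer 2: sin θ = p·0.91 = 0.2377 → θ = 13.75°; offset = 19.4·tan 13.75° = 4.748 m.
Layer 3: sin θ = p·1.74 = 0.4545 → θ = 27.03°; offset = 24.7·tan 27.03° = 12.604 m.
Layer 4: sin θ = p·2.36 = 0.6165 → θ = 38.06°; offset = 5.0·tan 38.06° = 3.915 m.
Total horizontal offset = 22.979 m.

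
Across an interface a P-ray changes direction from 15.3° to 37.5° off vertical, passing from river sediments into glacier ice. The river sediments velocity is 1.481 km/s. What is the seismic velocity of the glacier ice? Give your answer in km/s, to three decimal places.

3.417 km/s

sin 15.3° = 0.2639; sin 37.5° = 0.6088.
V₂ = V₁·(sin θ₂/sin θ₁) = 1.481·(0.6088/0.2639) = 3.417 km/s.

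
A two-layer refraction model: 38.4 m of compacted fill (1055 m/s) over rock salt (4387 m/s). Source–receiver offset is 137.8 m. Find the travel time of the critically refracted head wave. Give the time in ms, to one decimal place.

θ_c = arcsin(V₁/V₂) = arcsin(1055/4387) = 13.92°, cos θ_c = 0.9707.
Intercept time tᵢ = 2h cos θ_c / V₁ = 2·38.4·0.9707/1055 = 0.07066 s.
t = x/V₂ + tᵢ = 137.8/4387 + 0.07066 = 0.10207 s.

102.1 ms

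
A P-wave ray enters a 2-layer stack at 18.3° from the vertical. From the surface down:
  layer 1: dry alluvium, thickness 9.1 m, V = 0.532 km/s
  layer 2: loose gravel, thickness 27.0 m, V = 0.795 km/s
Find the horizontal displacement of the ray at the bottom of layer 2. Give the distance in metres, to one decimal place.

p = sin θ₁/V₁ = sin 18.3°/0.532 = 5.9021e-01 s/km is conserved through the stack.
Layer 1: θ = 18.30°; offset = 9.1·tan 18.30° = 3.010 m.
Layer 2: sin θ = p·0.795 = 0.4692 → θ = 27.98°; offset = 27.0·tan 27.98° = 14.346 m.
Summing the layer offsets gives 17.356 m.

17.4 m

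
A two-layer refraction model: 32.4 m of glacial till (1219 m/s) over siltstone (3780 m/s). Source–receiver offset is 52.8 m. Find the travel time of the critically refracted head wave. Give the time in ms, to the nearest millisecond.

64 ms

θ_c = arcsin(V₁/V₂) = arcsin(1219/3780) = 18.81°, cos θ_c = 0.9466.
Intercept time tᵢ = 2h cos θ_c / V₁ = 2·32.4·0.9466/1219 = 0.05032 s.
t = x/V₂ + tᵢ = 52.8/3780 + 0.05032 = 0.06429 s.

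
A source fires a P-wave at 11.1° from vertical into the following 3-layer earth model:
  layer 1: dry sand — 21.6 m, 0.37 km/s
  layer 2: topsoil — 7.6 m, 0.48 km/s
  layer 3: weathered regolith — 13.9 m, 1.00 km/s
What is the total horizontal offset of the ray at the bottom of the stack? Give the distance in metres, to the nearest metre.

15 m

Apply Snell's law at each interface; in layer i the horizontal offset is hᵢ·tan θᵢ.
Layer 1: θ = 11.10°; offset = 21.6·tan 11.10° = 4.238 m.
Layer 2: sin θ = 0.48·sin 11.1°/0.37 = 0.2498, θ = 14.46°; offset = 7.6·tan 14.46° = 1.960 m.
Layer 3: sin θ = 1.00·sin 11.1°/0.37 = 0.5203, θ = 31.35°; offset = 13.9·tan 31.35° = 8.469 m.
Σ offsets = 14.667 m.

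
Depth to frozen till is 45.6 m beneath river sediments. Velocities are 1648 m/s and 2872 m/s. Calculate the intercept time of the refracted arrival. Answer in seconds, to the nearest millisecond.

θ_c = arcsin(V₁/V₂) = arcsin(1648/2872) = 35.02°; cos θ_c = 0.8190.
tᵢ = 2h·cos θ_c / V₁ = 2·45.6·0.8190 / 1648 = 0.04532 s.

0.045 s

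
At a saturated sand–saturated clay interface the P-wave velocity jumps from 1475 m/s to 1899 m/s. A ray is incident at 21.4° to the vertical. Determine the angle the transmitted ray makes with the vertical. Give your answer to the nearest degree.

28°

Snell's law: sin θ₂ = (V₂/V₁)·sin θ₁ = (1899/1475)·sin 21.4° = 0.4698.
θ₂ = arcsin 0.4698 = 28.02° from the normal.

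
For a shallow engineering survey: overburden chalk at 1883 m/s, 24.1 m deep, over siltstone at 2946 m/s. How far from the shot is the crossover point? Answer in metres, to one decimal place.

θ_c = arcsin(1883/2946) = 39.73°, so cos θ_c = 0.7691 and tᵢ = 2h cos θ_c/V₁ = 0.0197 s.
At crossover x/V₁ = x/V₂ + tᵢ ⇒ x = tᵢ/(1/V₁ − 1/V₂) = 0.01969/(5.3107e-04 − 3.3944e-04) = 102.73 m.

102.7 m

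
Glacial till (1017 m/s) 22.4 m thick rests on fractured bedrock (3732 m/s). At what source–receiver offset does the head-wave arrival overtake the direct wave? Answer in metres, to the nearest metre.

θ_c = arcsin(1017/3732) = 15.81°, so cos θ_c = 0.9622 and tᵢ = 2h cos θ_c/V₁ = 0.0424 s.
At crossover x/V₁ = x/V₂ + tᵢ ⇒ x = tᵢ/(1/V₁ − 1/V₂) = 0.04238/(9.8328e-04 − 2.6795e-04) = 59.25 m.

59 m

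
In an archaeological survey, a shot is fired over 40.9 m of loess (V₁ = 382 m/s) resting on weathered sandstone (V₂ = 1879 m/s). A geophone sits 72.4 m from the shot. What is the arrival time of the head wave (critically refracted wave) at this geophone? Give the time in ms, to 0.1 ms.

θ_c = arcsin(V₁/V₂) = arcsin(382/1879) = 11.73°, cos θ_c = 0.9791.
Intercept time tᵢ = 2h cos θ_c / V₁ = 2·40.9·0.9791/382 = 0.20966 s.
t = x/V₂ + tᵢ = 72.4/1879 + 0.20966 = 0.24820 s.

248.2 ms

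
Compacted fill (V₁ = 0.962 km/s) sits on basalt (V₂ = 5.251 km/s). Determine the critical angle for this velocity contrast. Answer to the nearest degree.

At critical incidence the refracted ray runs along the interface (θ₂ = 90°), so sin θ_c = V₁/V₂.
θ_c = arcsin(0.962/5.251) = arcsin 0.1832 = 10.56°.

11°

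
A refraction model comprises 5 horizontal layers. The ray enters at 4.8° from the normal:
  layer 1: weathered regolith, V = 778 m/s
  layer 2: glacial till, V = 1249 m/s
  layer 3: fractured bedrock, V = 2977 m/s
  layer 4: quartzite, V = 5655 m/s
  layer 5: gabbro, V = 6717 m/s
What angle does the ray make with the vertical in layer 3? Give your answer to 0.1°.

Ray parameter p = sin 4.8° / 778 = 1.0756e-04 s/m.
sin θ_3 = p·V_3 = 1.0756e-04 × 2977 = 0.3202.
θ_3 = 18.67° from the vertical.

18.7°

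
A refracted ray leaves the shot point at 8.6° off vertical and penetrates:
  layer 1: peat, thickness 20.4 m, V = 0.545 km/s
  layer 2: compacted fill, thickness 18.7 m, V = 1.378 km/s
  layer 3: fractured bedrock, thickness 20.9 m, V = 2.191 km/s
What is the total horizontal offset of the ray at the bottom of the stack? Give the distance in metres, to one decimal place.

p = sin θ₁/V₁ = sin 8.6°/0.545 = 2.7438e-01 s/km is conserved through the stack.
Layer 1: θ = 8.60°; offset = 20.4·tan 8.60° = 3.085 m.
Layer 2: sin θ = p·1.378 = 0.3781 → θ = 22.22°; offset = 18.7·tan 22.22° = 7.637 m.
Layer 3: sin θ = p·2.191 = 0.6012 → θ = 36.95°; offset = 20.9·tan 36.95° = 15.722 m.
Summing the layer offsets gives 26.445 m.

26.4 m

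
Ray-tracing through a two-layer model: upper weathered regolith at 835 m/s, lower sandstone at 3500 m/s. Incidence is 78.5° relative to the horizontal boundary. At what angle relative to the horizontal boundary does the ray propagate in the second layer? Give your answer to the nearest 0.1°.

33.3°

Angle from the normal: 90° − 78.5° = 11.5°.
Snell's law: sin θ₂ = (V₂/V₁)·sin θ₁ = (3500/835)·sin 11.5° = 0.8357.
θ₂ = arcsin 0.8357 = 56.69° from the normal.
From the interface: 90° − 56.69° = 33.31°.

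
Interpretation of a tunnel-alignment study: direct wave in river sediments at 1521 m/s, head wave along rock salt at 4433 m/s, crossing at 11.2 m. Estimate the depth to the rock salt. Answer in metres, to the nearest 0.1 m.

3.9 m

x_cross = 2h·√((V₂+V₁)/(V₂−V₁)) → h = x_cross / (2·√((V₂+V₁)/(V₂−V₁))).
√((V₂+V₁)/(V₂−V₁)) = √((4433+1521)/(4433−1521)) = 1.4299.
h = 11.2 / (2·1.4299) = 3.92 m.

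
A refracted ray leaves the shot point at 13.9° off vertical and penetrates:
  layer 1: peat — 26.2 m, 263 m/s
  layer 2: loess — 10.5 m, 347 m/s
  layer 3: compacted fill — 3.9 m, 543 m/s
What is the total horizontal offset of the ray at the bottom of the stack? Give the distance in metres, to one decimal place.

Ray parameter p = sin 13.9° / 263 m/s = 9.1341e-04 s/m.
Layer 1: θ = 13.90°; offset = 26.2·tan 13.90° = 6.484 m.
Layer 2: sin θ = p·347 = 0.3170 → θ = 18.48°; offset = 10.5·tan 18.48° = 3.509 m.
Layer 3: sin θ = p·543 = 0.4960 → θ = 29.73°; offset = 3.9·tan 29.73° = 2.228 m.
Σ offsets = 12.220 m.

12.2 m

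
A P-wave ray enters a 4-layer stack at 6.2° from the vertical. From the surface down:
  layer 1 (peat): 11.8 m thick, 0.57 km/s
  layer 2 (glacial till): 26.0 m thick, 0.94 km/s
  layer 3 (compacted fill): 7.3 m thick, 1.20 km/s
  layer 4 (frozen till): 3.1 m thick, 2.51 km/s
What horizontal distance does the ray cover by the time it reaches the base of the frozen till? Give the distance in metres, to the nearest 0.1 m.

9.4 m

Ray parameter p = sin 6.2° / 0.57 km/s = 1.8947e-01 s/km.
Layer 1: θ = 6.20°; offset = 11.8·tan 6.20° = 1.282 m.
Layer 2: sin θ = p·0.94 = 0.1781 → θ = 10.26°; offset = 26.0·tan 10.26° = 4.706 m.
Layer 3: sin θ = p·1.20 = 0.2274 → θ = 13.14°; offset = 7.3·tan 13.14° = 1.704 m.
Layer 4: sin θ = p·2.51 = 0.4756 → θ = 28.40°; offset = 3.1·tan 28.40° = 1.676 m.
Σ offsets = 9.368 m.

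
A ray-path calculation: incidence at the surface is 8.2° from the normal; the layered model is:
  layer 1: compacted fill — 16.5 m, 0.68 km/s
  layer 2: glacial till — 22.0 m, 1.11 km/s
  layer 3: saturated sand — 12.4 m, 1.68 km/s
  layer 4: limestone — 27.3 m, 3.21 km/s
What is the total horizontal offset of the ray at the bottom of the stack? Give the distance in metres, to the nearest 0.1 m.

37.2 m

Apply Snell's law at each interface; in layer i the horizontal offset is hᵢ·tan θᵢ.
Layer 1: θ = 8.20°; offset = 16.5·tan 8.20° = 2.378 m.
Layer 2: sin θ = 1.11·sin 8.2°/0.68 = 0.2328, θ = 13.46°; offset = 22.0·tan 13.46° = 5.267 m.
Layer 3: sin θ = 1.68·sin 8.2°/0.68 = 0.3524, θ = 20.63°; offset = 12.4·tan 20.63° = 4.669 m.
Layer 4: sin θ = 3.21·sin 8.2°/0.68 = 0.6733, θ = 42.32°; offset = 27.3·tan 42.32° = 24.860 m.
Total horizontal offset = 37.173 m.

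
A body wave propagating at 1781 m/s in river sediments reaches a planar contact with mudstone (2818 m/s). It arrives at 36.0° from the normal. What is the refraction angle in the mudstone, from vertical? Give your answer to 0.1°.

sin θ₁/V₁ = sin θ₂/V₂ ⇒ sin θ₂ = 2818·sin 36.0°/1781 = 2818·0.5878/1781 = 0.9300.
θ₂ = arcsin 0.9300 = 68.44° from the normal.

68.4°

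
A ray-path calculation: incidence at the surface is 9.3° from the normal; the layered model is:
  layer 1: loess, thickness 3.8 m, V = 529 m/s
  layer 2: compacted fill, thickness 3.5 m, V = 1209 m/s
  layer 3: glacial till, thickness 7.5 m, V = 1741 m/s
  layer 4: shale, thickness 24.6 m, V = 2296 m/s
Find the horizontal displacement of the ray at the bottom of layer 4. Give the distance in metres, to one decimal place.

30.9 m

Apply Snell's law at each interface; in layer i the horizontal offset is hᵢ·tan θᵢ.
Layer 1: θ = 9.30°; offset = 3.8·tan 9.30° = 0.622 m.
Layer 2: sin θ = 1209·sin 9.3°/529 = 0.3693, θ = 21.67°; offset = 3.5·tan 21.67° = 1.391 m.
Layer 3: sin θ = 1741·sin 9.3°/529 = 0.5319, θ = 32.13°; offset = 7.5·tan 32.13° = 4.710 m.
Layer 4: sin θ = 2296·sin 9.3°/529 = 0.7014, θ = 44.54°; offset = 24.6·tan 44.54° = 24.208 m.
Σ offsets = 30.932 m.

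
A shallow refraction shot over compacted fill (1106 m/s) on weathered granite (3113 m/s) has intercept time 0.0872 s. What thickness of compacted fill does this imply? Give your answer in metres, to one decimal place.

51.6 m

h = tᵢ·V₁·V₂ / (2·√(V₂²−V₁²)).
√(V₂²−V₁²) = √(3113² − 1106²) = 2909.9 m/s.
h = 0.0872 s × 1106 × 3113 / (2 × 2909.9) = 51.59 m.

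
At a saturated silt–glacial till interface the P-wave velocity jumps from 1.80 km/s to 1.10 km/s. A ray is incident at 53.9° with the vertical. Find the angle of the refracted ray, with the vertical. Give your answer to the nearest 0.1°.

Snell's law: sin θ₂ = (V₂/V₁)·sin θ₁ = (1.10/1.80)·sin 53.9° = 0.4938.
θ₂ = arcsin 0.4938 = 29.59° from the normal.

29.6°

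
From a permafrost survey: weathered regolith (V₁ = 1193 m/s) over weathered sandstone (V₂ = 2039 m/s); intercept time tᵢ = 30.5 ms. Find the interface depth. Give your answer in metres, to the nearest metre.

22 m

h = tᵢ·V₁·V₂ / (2·√(V₂²−V₁²)).
√(V₂²−V₁²) = √(2039² − 1193²) = 1653.6 m/s.
h = 0.0305 s × 1193 × 2039 / (2 × 1653.6) = 22.43 m.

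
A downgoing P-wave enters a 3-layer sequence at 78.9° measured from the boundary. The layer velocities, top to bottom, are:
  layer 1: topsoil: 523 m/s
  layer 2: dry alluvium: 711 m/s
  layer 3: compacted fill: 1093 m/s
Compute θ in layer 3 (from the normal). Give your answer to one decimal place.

From the normal: θ₁ = 90° − 78.9° = 11.1°.
Ray parameter p = sin 11.1° / 523 = 3.6811e-04 s/m.
sin θ_3 = p·V_3 = 3.6811e-04 × 1093 = 0.4023.
θ_3 = 23.72° from the vertical.

23.7°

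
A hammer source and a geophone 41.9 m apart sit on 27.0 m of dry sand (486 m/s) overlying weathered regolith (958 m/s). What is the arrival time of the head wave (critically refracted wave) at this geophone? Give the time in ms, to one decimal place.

t = x/V₂ + 2h·√(V₂²−V₁²)/(V₁V₂).
√(V₂²−V₁²) = √(958²−486²) = 825.6 m/s; delay term = 2·27.0·825.6/(486·958) = 0.09575 s.
t = 41.9/958 + 0.09575 = 0.13949 s.

139.5 ms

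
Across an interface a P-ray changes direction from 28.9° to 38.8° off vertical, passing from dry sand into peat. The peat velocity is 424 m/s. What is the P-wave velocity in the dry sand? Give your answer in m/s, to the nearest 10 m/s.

330 m/s

Snell's law: sin 28.9°/V₁ = sin 38.8°/V₂.
V₁ = V₂·sin 28.9°/sin 38.8° = 424 × 0.7713 = 327.02 m/s.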